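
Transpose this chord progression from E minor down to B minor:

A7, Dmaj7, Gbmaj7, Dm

E7 Amaj7 Dbmaj7 Am

E minor down to B minor is a perfect fourth; each chord root moves by that interval while the quality stays the same.
A7: root A down a perfect fourth → E, giving E7.
Dmaj7: root D down a perfect fourth → A, giving Amaj7.
Gbmaj7: root Gb down a perfect fourth → Db, giving Dbmaj7.
Dm: root D down a perfect fourth → A, giving Am.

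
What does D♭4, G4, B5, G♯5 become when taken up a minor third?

Db4 up a minor third is Fb4.
A minor third up from G4 gives Bb4.
A minor third up from B5 gives D6.
A minor third up from G#5 gives B5.

Fb4 Bb4 D6 B5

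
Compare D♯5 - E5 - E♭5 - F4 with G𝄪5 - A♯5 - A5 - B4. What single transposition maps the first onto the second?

up an augmented fourth

Take the first pair: D#5 → G##5. D to G spans 4 letter names, so the interval is some kind of fourth.
D#5 to G##5 is 6 semitones, which makes it an augmented fourth; the second version is higher, so the direction is up.
Checking another pair — F4 → B4 — gives the same interval.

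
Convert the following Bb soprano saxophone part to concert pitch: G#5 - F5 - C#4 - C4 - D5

The Bb soprano saxophone sounds a major second below written, so transpose each written note down a major second.
G#5 becomes F#5
F5 becomes Eb5
C#4 becomes B3
C4 becomes Bb3
D5 becomes C5

F#5 Eb5 B3 Bb3 C5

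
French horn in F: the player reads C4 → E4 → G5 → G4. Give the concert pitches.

Written C4 on the French horn in F sounds as F3, a perfect fifth lower; apply that shift to every note.
C4 gives F3
E4 gives A3
G5 gives C5
G4 gives C4

F3 A3 C5 C4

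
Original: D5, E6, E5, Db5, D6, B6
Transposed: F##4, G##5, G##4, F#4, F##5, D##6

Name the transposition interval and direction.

Take the first pair: D5 → F##4. D to F spans 6 letter names, so the interval is some kind of sixth.
F##4 to D5 is 7 semitones, which makes it a diminished sixth; the second version is lower, so the direction is down.
Checking another pair — B6 → D##6 — gives the same interval.

down a diminished sixth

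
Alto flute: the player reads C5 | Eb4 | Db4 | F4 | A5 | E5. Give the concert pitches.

G4 Bb3 Ab3 C4 E5 B4

The alto flute sounds a perfect fourth below written, so transpose each written note down a perfect fourth.
C5 gives G4
Eb4 gives Bb3
Db4 gives Ab3
F4 gives C4
A5 gives E5
E5 gives B4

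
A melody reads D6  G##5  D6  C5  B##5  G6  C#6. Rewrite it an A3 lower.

Bbb5 E5 Bbb5 Abb4 G#5 Ebb6 Ab5

D6 -> Bbb5
G##5 -> E5
D6 -> Bbb5
C5 -> Abb4
B##5 -> G#5
G6 -> Ebb6
C#6 -> Ab5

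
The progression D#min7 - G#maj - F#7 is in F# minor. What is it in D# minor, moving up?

F# minor up to D# minor is a major sixth; each chord root moves by that interval while the quality stays the same.
D#min7: root D# up a major sixth → B#, giving B#min7.
G#maj: root G# up a major sixth → E#, giving E#maj.
F#7: root F# up a major sixth → D#, giving D#7.

B#min7 E#maj D#7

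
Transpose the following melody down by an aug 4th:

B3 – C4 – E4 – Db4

An augmented fourth down from B3 gives F3.
C4 down an augmented fourth is Gb3.
E4: a fourth down reaches B, and 6 semitones makes it Bb3.
Db4: a fourth down reaches A, and 6 semitones makes it Abb3.

F3 Gb3 Bb3 Abb3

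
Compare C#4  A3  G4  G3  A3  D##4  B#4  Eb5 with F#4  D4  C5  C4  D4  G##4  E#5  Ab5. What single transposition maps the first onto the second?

up a perfect fourth

From C#4 to F#4 is 4 letter names — a fourth of some quality.
C#4 to F#4 is 5 semitones, which makes it a perfect fourth; the second version is higher, so the direction is up.
Checking another pair — Eb5 → Ab5 — gives the same interval.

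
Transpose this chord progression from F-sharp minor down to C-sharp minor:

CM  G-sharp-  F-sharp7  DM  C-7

F-sharp minor down to C-sharp minor is a perfect fourth; each chord root moves by that interval while the quality stays the same.
CM: root C down a perfect fourth → G, giving GM.
G-sharp-: root G-sharp down a perfect fourth → D#, giving D#-.
F-sharp7: root F-sharp down a perfect fourth → C#, giving C#7.
DM: root D down a perfect fourth → A, giving AM.
C-7: root C down a perfect fourth → G, giving G-7.

GM D#- C#7 AM G-7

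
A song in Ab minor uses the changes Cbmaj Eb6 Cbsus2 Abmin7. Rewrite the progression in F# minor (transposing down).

Amaj C#6 Asus2 F#min7

Ab minor down to F# minor is a diminished third; each chord root moves by that interval while the quality stays the same.
Cbmaj: root Cb down a diminished third → A, giving Amaj.
Eb6: root Eb down a diminished third → C#, giving C#6.
Cbsus2: root Cb down a diminished third → A, giving Asus2.
Abmin7: root Ab down a diminished third → F#, giving F#min7.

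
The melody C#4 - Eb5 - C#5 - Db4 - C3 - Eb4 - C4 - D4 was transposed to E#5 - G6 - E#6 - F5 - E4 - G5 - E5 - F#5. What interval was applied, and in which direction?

From C#4 to E#5 is 10 letter names — a tenth of some quality.
C#4 to E#5 is 16 semitones, which makes it a major tenth; the second version is higher, so the direction is up.
Checking another pair — D4 → F#5 — gives the same interval.

up a major tenth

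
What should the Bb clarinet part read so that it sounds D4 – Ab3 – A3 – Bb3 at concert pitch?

The Bb clarinet sounds a major second below written, so the written part must be a major second above concert — transpose each note up.
D4 → E4
Ab3 → Bb3
A3 → B3
Bb3 → C4

E4 Bb3 B3 C4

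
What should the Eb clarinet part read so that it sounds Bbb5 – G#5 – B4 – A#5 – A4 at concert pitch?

Gb5 E#5 G#4 F##5 F#4

Written C4 sounds as Eb4 on the Eb clarinet, so concert pitches are written a minor third down.
Bbb5 to Gb5
G#5 to E#5
B4 to G#4
A#5 to F##5
A4 to F#4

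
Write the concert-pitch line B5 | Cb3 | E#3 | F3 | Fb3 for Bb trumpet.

C#6 Db3 F##3 G3 Gb3

Written C4 sounds as Bb3 on the Bb trumpet, so concert pitches are written a major second up.
B5 → C#6
Cb3 → Db3
E#3 → F##3
F3 → G3
Fb3 → Gb3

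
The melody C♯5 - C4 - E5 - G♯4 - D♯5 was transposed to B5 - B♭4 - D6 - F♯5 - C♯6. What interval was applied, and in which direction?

Take the first pair: C#5 → B5. C to B spans 7 letter names, so the interval is some kind of seventh.
C#5 to B5 is 10 semitones, which makes it a minor seventh; the second version is higher, so the direction is up.
Checking another pair — D#5 → C#6 — gives the same interval.

up a minor seventh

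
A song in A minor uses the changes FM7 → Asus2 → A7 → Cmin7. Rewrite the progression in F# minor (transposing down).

DM7 F#sus2 F#7 Amin7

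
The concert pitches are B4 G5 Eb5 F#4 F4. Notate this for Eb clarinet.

G#4 E5 C5 D#4 D4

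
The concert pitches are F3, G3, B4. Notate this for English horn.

The English horn sounds a perfect fifth below written, so the written part must be a perfect fifth above concert — transpose each note up.
F3 becomes C4
G3 becomes D4
B4 becomes F#5

C4 D4 F#5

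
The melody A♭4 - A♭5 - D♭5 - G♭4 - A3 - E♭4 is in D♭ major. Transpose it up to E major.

From D♭ up to E is an augmented second; apply that to each pitch.
Ab4 → B4
Ab5 → B5
Db5 → E5
Gb4 → A4
A3 → B#3
Eb4 → F#4

B4 B5 E5 A4 B#3 F#4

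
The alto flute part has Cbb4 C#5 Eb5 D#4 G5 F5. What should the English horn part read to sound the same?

Dbb4 D#5 F5 E#4 A5 G5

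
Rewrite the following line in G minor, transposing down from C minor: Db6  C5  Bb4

Ab5 G4 F4

C minor to G minor down is a perfect fourth, so every note moves down by that interval.
Db6 → Ab5
C5 → G4
Bb4 → F4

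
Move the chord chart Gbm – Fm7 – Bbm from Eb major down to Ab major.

Eb major down to Ab major is a perfect fifth; each chord root moves by that interval while the quality stays the same.
Gbm: root Gb down a perfect fifth → Cb, giving Cbm.
Fm7: root F down a perfect fifth → Bb, giving Bbm7.
Bbm: root Bb down a perfect fifth → Eb, giving Ebm.

Cbm Bbm7 Ebm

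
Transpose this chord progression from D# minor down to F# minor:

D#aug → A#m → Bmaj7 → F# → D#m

D# minor down to F# minor is a major sixth; each chord root moves by that interval while the quality stays the same.
D#aug: root D# down a major sixth → F#, giving F#aug.
A#m: root A# down a major sixth → C#, giving C#m.
Bmaj7: root B down a major sixth → D, giving Dmaj7.
F#: root F# down a major sixth → A, giving A.
D#m: root D# down a major sixth → F#, giving F#m.

F#aug C#m Dmaj7 A F#m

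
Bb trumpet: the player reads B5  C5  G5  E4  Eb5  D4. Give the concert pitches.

A5 Bb4 F5 D4 Db5 C4

Written C4 on the Bb trumpet sounds as Bb3, a major second lower; apply that shift to every note.
B5 becomes A5
C5 becomes Bb4
G5 becomes F5
E4 becomes D4
Eb5 becomes Db5
D4 becomes C4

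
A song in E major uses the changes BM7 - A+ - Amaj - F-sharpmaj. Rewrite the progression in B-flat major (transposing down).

FM7 Eb+ Ebmaj Cmaj

E major down to B-flat major is an augmented fourth; each chord root moves by that interval while the quality stays the same.
BM7: root B down an augmented fourth → F, giving FM7.
A+: root A down an augmented fourth → Eb, giving Eb+.
Amaj: root A down an augmented fourth → Eb, giving Ebmaj.
F-sharpmaj: root F-sharp down an augmented fourth → C, giving Cmaj.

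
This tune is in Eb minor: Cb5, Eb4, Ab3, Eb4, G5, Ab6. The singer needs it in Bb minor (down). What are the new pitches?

Eb minor to Bb minor down is a perfect fourth, so every note moves down by that interval.
Cb5 gives Gb4
Eb4 gives Bb3
Ab3 gives Eb3
Eb4 gives Bb3
G5 gives D5
Ab6 gives Eb6

Gb4 Bb3 Eb3 Bb3 D5 Eb6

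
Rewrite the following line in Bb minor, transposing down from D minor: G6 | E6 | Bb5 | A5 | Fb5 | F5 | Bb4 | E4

Eb6 C6 Gb5 F5 Dbb5 Db5 Gb4 C4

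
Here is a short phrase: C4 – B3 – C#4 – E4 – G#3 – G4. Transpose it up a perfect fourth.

F4 E4 F#4 A4 C#4 C5

C4 to F4
B3 to E4
C#4 to F#4
E4 to A4
G#3 to C#4
G4 to C5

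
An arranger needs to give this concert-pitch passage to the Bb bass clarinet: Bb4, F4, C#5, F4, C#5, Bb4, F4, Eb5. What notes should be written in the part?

C6 G5 D#6 G5 D#6 C6 G5 F6

The Bb bass clarinet sounds a major ninth below written, so the written part must be a major ninth above concert — transpose each note up.
Bb4 to C6
F4 to G5
C#5 to D#6
F4 to G5
C#5 to D#6
Bb4 to C6
F4 to G5
Eb5 to F6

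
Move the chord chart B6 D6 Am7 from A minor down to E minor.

F#6 A6 Em7

A minor down to E minor is a perfect fourth; each chord root moves by that interval while the quality stays the same.
B6: root B down a perfect fourth → F#, giving F#6.
D6: root D down a perfect fourth → A, giving A6.
Am7: root A down a perfect fourth → E, giving Em7.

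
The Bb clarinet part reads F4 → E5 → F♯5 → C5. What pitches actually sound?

Eb4 D5 E5 Bb4

The Bb clarinet sounds a major second below written, so transpose each written note down a major second.
F4 to Eb4
E5 to D5
F#5 to E5
C5 to Bb4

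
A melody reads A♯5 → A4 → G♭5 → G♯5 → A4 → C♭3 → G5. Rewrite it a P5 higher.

E#6 E5 Db6 D#6 E5 Gb3 D6

A perfect fifth up from A#5 gives E#6.
A perfect fifth up from A4 gives E5.
Gb5 up a perfect fifth is Db6.
G#5: a fifth up reaches D, and 7 semitones makes it D#6.
A4 up a perfect fifth is E5.
Cb3: a fifth up reaches G, and 7 semitones makes it Gb3.
A perfect fifth up from G5 gives D6.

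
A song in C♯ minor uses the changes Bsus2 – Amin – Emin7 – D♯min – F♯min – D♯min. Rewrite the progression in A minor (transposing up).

C♯ minor up to A minor is a minor sixth; each chord root moves by that interval while the quality stays the same.
Bsus2: root B up a minor sixth → G, giving Gsus2.
Amin: root A up a minor sixth → F, giving Fmin.
Emin7: root E up a minor sixth → C, giving Cmin7.
D♯min: root D♯ up a minor sixth → B, giving Bmin.
F♯min: root F♯ up a minor sixth → D, giving Dmin.
D♯min: root D♯ up a minor sixth → B, giving Bmin.

Gsus2 Fmin Cmin7 Bmin Dmin Bmin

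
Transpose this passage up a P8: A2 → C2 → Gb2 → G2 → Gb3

A3 C3 Gb3 G3 Gb4

A2: an octave up reaches A, and 12 semitones makes it A3.
A perfect octave up from C2 gives C3.
Gb2 up a perfect octave is Gb3.
G2: an octave up reaches G, and 12 semitones makes it G3.
Gb3: an octave up reaches G, and 12 semitones makes it Gb4.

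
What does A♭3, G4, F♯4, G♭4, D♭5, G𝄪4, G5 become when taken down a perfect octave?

Ab3 to Ab2
G4 to G3
F#4 to F#3
Gb4 to Gb3
Db5 to Db4
G##4 to G##3
G5 to G4

Ab2 G3 F#3 Gb3 Db4 G##3 G4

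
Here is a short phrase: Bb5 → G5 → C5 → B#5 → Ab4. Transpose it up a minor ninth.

Cb7 Ab6 Db6 C#7 Bbb5

A minor ninth up from Bb5 gives Cb7.
G5 up a minor ninth is Ab6.
C5 up a minor ninth is Db6.
B#5: a ninth up reaches C, and 13 semitones makes it C#7.
Ab4: a ninth up reaches B, and 13 semitones makes it Bbb5.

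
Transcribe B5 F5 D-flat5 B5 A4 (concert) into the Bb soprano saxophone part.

The Bb soprano saxophone sounds a major second below written, so the written part must be a major second above concert — transpose each note up.
B5 gives C#6
F5 gives G5
Db5 gives Eb5
B5 gives C#6
A4 gives B4

C#6 G5 Eb5 C#6 B4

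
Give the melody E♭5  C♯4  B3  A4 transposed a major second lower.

Eb5 -> Db5
C#4 -> B3
B3 -> A3
A4 -> G4

Db5 B3 A3 G4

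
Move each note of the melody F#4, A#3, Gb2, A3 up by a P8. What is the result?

F#5 A#4 Gb3 A4

A perfect octave up from F#4 gives F#5.
A#3 up a perfect octave is A#4.
Gb2: an octave up reaches G, and 12 semitones makes it Gb3.
A3 up a perfect octave is A4.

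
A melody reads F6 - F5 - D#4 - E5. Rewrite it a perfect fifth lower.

Bb5 Bb4 G#3 A4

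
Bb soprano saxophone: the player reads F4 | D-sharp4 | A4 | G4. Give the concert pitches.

Eb4 C#4 G4 F4

Written C4 on the Bb soprano saxophone sounds as Bb3, a major second lower; apply that shift to every note.
F4 becomes Eb4
D#4 becomes C#4
A4 becomes G4
G4 becomes F4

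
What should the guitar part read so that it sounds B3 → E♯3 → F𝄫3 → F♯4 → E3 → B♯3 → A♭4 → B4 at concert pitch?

B4 E#4 Fbb4 F#5 E4 B#4 Ab5 B5

Written C4 sounds as C3 on the guitar, so concert pitches are written a perfect octave up.
B3 to B4
E#3 to E#4
Fbb3 to Fbb4
F#4 to F#5
E3 to E4
B#3 to B#4
Ab4 to Ab5
B4 to B5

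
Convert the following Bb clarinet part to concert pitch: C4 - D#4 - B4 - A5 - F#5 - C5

Bb3 C#4 A4 G5 E5 Bb4

Written C4 on the Bb clarinet sounds as Bb3, a major second lower; apply that shift to every note.
C4 -> Bb3
D#4 -> C#4
B4 -> A4
A5 -> G5
F#5 -> E5
C5 -> Bb4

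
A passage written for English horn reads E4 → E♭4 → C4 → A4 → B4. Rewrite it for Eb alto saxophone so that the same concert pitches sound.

First find concert pitch: the English horn sounds a perfect fifth below written, so E4 E♭4 C4 A4 B4 sounds A3 Ab3 F3 D4 E4.
Then write for Eb alto saxophone: it sounds a major sixth below written, so the part must be a major sixth above concert.
A3 → F#4
Ab3 → F4
F3 → D4
D4 → B4
E4 → C#5

F#4 F4 D4 B4 C#5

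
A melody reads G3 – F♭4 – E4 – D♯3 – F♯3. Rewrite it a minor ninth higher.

G3 → Ab4
Fb4 → Gbb5
E4 → F5
D#3 → E4
F#3 → G4

Ab4 Gbb5 F5 E4 G4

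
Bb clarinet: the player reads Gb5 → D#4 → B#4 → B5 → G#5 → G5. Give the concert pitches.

Fb5 C#4 A#4 A5 F#5 F5

The Bb clarinet sounds a major second below written, so transpose each written note down a major second.
Gb5 -> Fb5
D#4 -> C#4
B#4 -> A#4
B5 -> A5
G#5 -> F#5
G5 -> F5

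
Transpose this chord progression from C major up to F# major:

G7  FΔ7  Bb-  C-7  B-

C major up to F# major is an augmented fourth; each chord root moves by that interval while the quality stays the same.
G7: root G up an augmented fourth → C#, giving C#7.
FΔ7: root F up an augmented fourth → B, giving BΔ7.
Bb-: root Bb up an augmented fourth → E, giving E-.
C-7: root C up an augmented fourth → F#, giving F#-7.
B-: root B up an augmented fourth → E#, giving E#-.

C#7 BΔ7 E- F#-7 E#-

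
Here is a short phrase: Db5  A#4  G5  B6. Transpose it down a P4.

Ab4 E#4 D5 F#6

Db5 down a perfect fourth is Ab4.
A#4: a fourth down reaches E, and 5 semitones makes it E#4.
G5 down a perfect fourth is D5.
B6: a fourth down reaches F, and 5 semitones makes it F#6.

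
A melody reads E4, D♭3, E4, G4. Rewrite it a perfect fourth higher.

A4 Gb3 A4 C5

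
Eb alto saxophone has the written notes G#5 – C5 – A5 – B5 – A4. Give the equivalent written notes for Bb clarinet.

C#5 F4 D5 E5 D4

First find concert pitch: the Eb alto saxophone sounds a major sixth below written, so G#5 C5 A5 B5 A4 sounds B4 Eb4 C5 D5 C4.
Then write for Bb clarinet: it sounds a major second below written, so the part must be a major second above concert.
B4 → C#5
Eb4 → F4
C5 → D5
D5 → E5
C4 → D4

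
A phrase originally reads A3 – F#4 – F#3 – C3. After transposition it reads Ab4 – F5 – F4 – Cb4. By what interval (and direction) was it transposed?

up a diminished octave

Take the first pair: A3 → Ab4. A to A spans 8 letter names, so the interval is some kind of octave.
A3 to Ab4 is 11 semitones, which makes it a diminished octave; the second version is higher, so the direction is up.
Checking another pair — C3 → Cb4 — gives the same interval.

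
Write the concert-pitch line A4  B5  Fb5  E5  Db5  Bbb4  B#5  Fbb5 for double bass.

A5 B6 Fb6 E6 Db6 Bbb5 B#6 Fbb6

The double bass sounds a perfect octave below written, so the written part must be a perfect octave above concert — transpose each note up.
A4 to A5
B5 to B6
Fb5 to Fb6
E5 to E6
Db5 to Db6
Bbb4 to Bbb5
B#5 to B#6
Fbb5 to Fbb6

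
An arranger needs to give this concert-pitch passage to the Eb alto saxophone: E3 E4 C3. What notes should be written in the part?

C#4 C#5 A3

The Eb alto saxophone sounds a major sixth below written, so the written part must be a major sixth above concert — transpose each note up.
E3 -> C#4
E4 -> C#5
C3 -> A3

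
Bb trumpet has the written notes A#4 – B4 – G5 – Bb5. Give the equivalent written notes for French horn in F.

First find concert pitch: the Bb trumpet sounds a major second below written, so A#4 B4 G5 Bb5 sounds G#4 A4 F5 Ab5.
Then write for French horn in F: it sounds a perfect fifth below written, so the part must be a perfect fifth above concert.
G#4 → D#5
A4 → E5
F5 → C6
Ab5 → Eb6

D#5 E5 C6 Eb6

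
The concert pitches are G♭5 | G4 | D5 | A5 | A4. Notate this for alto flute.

Cb6 C5 G5 D6 D5

The alto flute sounds a perfect fourth below written, so the written part must be a perfect fourth above concert — transpose each note up.
Gb5 → Cb6
G4 → C5
D5 → G5
A5 → D6
A4 → D5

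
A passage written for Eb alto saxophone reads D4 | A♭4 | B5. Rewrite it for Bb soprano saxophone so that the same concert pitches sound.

First find concert pitch: the Eb alto saxophone sounds a major sixth below written, so D4 A♭4 B5 sounds F3 Cb4 D5.
Then write for Bb soprano saxophone: it sounds a major second below written, so the part must be a major second above concert.
F3 → G3
Cb4 → Db4
D5 → E5

G3 Db4 E5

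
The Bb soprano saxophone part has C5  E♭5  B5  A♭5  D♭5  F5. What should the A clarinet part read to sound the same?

Db5 Fb5 C6 Bbb5 Ebb5 Gb5

First find concert pitch: the Bb soprano saxophone sounds a major second below written, so C5 E♭5 B5 A♭5 D♭5 F5 sounds Bb4 Db5 A5 Gb5 Cb5 Eb5.
Then write for A clarinet: it sounds a minor third below written, so the part must be a minor third above concert.
Bb4 → Db5
Db5 → Fb5
A5 → C6
Gb5 → Bbb5
Cb5 → Ebb5
Eb5 → Gb5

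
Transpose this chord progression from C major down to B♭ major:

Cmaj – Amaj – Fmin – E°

Bbmaj Gmaj Ebmin D°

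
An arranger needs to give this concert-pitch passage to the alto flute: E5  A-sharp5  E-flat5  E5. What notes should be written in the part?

Written C4 sounds as G3 on the alto flute, so concert pitches are written a perfect fourth up.
E5 becomes A5
A#5 becomes D#6
Eb5 becomes Ab5
E5 becomes A5

A5 D#6 Ab5 A5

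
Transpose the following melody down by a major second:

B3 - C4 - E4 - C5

B3 becomes A3
C4 becomes Bb3
E4 becomes D4
C5 becomes Bb4

A3 Bb3 D4 Bb4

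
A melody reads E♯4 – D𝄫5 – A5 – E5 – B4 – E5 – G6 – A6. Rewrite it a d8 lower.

E##3 Db4 A#4 E#4 B#3 E#4 G#5 A#5

E#4 becomes E##3
Dbb5 becomes Db4
A5 becomes A#4
E5 becomes E#4
B4 becomes B#3
E5 becomes E#4
G6 becomes G#5
A6 becomes A#5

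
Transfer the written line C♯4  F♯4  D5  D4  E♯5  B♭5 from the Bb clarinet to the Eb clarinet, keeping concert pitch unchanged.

G#3 C#4 A4 A3 B#4 F5

First find concert pitch: the Bb clarinet sounds a major second below written, so C♯4 F♯4 D5 D4 E♯5 B♭5 sounds B3 E4 C5 C4 D#5 Ab5.
Then write for Eb clarinet: it sounds a minor third above written, so the part must be a minor third below concert.
B3 → G#3
E4 → C#4
C5 → A4
C4 → A3
D#5 → B#4
Ab5 → F5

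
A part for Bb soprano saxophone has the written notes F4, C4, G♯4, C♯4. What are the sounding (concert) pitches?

The Bb soprano saxophone sounds a major second below written, so transpose each written note down a major second.
F4 becomes Eb4
C4 becomes Bb3
G#4 becomes F#4
C#4 becomes B3

Eb4 Bb3 F#4 B3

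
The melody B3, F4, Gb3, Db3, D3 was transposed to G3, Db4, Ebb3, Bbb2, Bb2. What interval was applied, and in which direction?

down a major third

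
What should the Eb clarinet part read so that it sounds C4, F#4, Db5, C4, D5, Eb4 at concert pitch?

A3 D#4 Bb4 A3 B4 C4

Written C4 sounds as Eb4 on the Eb clarinet, so concert pitches are written a minor third down.
C4 gives A3
F#4 gives D#4
Db5 gives Bb4
C4 gives A3
D5 gives B4
Eb4 gives C4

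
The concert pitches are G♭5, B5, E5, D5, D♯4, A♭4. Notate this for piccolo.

The piccolo sounds a perfect octave above written, so the written part must be a perfect octave below concert — transpose each note down.
Gb5 gives Gb4
B5 gives B4
E5 gives E4
D5 gives D4
D#4 gives D#3
Ab4 gives Ab3

Gb4 B4 E4 D4 D#3 Ab3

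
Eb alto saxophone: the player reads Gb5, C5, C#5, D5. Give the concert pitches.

The Eb alto saxophone sounds a major sixth below written, so transpose each written note down a major sixth.
Gb5 becomes Bbb4
C5 becomes Eb4
C#5 becomes E4
D5 becomes F4

Bbb4 Eb4 E4 F4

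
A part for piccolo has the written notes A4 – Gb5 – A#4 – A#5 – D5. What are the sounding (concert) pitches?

A5 Gb6 A#5 A#6 D6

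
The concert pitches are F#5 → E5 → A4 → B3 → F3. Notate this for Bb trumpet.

G#5 F#5 B4 C#4 G3

Written C4 sounds as Bb3 on the Bb trumpet, so concert pitches are written a major second up.
F#5 to G#5
E5 to F#5
A4 to B4
B3 to C#4
F3 to G3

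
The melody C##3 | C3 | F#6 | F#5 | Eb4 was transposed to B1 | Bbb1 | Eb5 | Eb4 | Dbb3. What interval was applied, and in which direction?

Take the first pair: C##3 → B1. C to B spans 9 letter names, so the interval is some kind of ninth.
B1 to C##3 is 15 semitones, which makes it an augmented ninth; the second version is lower, so the direction is down.
Checking another pair — Eb4 → Dbb3 — gives the same interval.

down an augmented ninth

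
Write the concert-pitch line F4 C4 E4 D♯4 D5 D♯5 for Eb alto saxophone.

D5 A4 C#5 B#4 B5 B#5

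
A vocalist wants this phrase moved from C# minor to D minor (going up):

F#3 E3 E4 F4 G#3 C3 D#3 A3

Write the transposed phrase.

G3 F3 F4 Gb4 A3 Db3 E3 Bb3

From C# up to D is a minor second; apply that to each pitch.
F#3 → G3
E3 → F3
E4 → F4
F4 → Gb4
G#3 → A3
C3 → Db3
D#3 → E3
A3 → Bb3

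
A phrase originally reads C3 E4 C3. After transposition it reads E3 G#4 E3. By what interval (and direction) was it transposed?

From C3 to E3 is 3 letter names — a third of some quality.
C3 to E3 is 4 semitones, which makes it a major third; the second version is higher, so the direction is up.
Checking another pair — C3 → E3 — gives the same interval.

up a major third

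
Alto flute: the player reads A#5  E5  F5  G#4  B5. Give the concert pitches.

The alto flute sounds a perfect fourth below written, so transpose each written note down a perfect fourth.
A#5 -> E#5
E5 -> B4
F5 -> C5
G#4 -> D#4
B5 -> F#5

E#5 B4 C5 D#4 F#5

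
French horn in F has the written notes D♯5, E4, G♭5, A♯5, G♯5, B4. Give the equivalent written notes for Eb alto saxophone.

E#5 F#4 Ab5 B#5 A#5 C#5

First find concert pitch: the French horn in F sounds a perfect fifth below written, so D♯5 E4 G♭5 A♯5 G♯5 B4 sounds G#4 A3 Cb5 D#5 C#5 E4.
Then write for Eb alto saxophone: it sounds a major sixth below written, so the part must be a major sixth above concert.
G#4 → E#5
A3 → F#4
Cb5 → Ab5
D#5 → B#5
C#5 → A#5
E4 → C#5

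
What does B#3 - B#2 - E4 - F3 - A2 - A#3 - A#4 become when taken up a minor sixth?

G#4 G#3 C5 Db4 F3 F#4 F#5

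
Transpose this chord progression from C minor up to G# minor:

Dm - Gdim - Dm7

A#m D#dim A#m7

C minor up to G# minor is an augmented fifth; each chord root moves by that interval while the quality stays the same.
Dm: root D up an augmented fifth → A#, giving A#m.
Gdim: root G up an augmented fifth → D#, giving D#dim.
Dm7: root D up an augmented fifth → A#, giving A#m7.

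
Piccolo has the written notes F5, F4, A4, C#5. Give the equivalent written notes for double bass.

F7 F6 A6 C#7

First find concert pitch: the piccolo sounds a perfect octave above written, so F5 F4 A4 C#5 sounds F6 F5 A5 C#6.
Then write for double bass: it sounds a perfect octave below written, so the part must be a perfect octave above concert.
F6 → F7
F5 → F6
A5 → A6
C#6 → C#7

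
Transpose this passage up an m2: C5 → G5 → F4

Db5 Ab5 Gb4

C5 to Db5
G5 to Ab5
F4 to Gb4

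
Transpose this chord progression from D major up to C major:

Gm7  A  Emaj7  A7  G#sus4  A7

D major up to C major is a minor seventh; each chord root moves by that interval while the quality stays the same.
Gm7: root G up a minor seventh → F, giving Fm7.
A: root A up a minor seventh → G, giving G.
Emaj7: root E up a minor seventh → D, giving Dmaj7.
A7: root A up a minor seventh → G, giving G7.
G#sus4: root G# up a minor seventh → F#, giving F#sus4.
A7: root A up a minor seventh → G, giving G7.

Fm7 G Dmaj7 G7 F#sus4 G7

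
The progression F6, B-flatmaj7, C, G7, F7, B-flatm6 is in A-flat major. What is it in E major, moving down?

C#6 F#maj7 G# D#7 C#7 F#m6

A-flat major down to E major is a diminished fourth; each chord root moves by that interval while the quality stays the same.
F6: root F down a diminished fourth → C#, giving C#6.
B-flatmaj7: root B-flat down a diminished fourth → F#, giving F#maj7.
C: root C down a diminished fourth → G#, giving G#.
G7: root G down a diminished fourth → D#, giving D#7.
F7: root F down a diminished fourth → C#, giving C#7.
B-flatm6: root B-flat down a diminished fourth → F#, giving F#m6.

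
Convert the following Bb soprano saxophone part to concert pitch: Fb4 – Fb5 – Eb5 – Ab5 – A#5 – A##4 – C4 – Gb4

Ebb4 Ebb5 Db5 Gb5 G#5 G##4 Bb3 Fb4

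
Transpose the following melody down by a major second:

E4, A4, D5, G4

D4 G4 C5 F4

E4 gives D4
A4 gives G4
D5 gives C5
G4 gives F4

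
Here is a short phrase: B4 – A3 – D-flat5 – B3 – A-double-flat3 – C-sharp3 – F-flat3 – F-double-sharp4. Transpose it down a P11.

F#3 E2 Ab3 F#2 Ebb2 G#1 Cb2 C##3

B4 down a perfect eleventh is F#3.
A perfect eleventh down from A3 gives E2.
A perfect eleventh down from Db5 gives Ab3.
B3: an eleventh down reaches F, and 17 semitones makes it F#2.
Abb3: an eleventh down reaches E, and 17 semitones makes it Ebb2.
C#3 down a perfect eleventh is G#1.
Fb3 down a perfect eleventh is Cb2.
F##4 down a perfect eleventh is C##3.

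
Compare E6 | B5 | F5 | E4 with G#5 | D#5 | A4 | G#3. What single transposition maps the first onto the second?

From E6 to G#5 is 6 letter names — a sixth of some quality.
G#5 to E6 is 8 semitones, which makes it a minor sixth; the second version is lower, so the direction is down.
Checking another pair — E4 → G#3 — gives the same interval.

down a minor sixth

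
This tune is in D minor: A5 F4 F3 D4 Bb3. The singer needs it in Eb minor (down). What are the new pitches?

Bb4 Gb3 Gb2 Eb3 Cb3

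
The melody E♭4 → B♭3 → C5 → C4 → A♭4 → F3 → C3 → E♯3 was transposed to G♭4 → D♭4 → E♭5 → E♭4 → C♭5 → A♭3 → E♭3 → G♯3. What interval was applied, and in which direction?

up a minor third

From Eb4 to Gb4 is 3 letter names — a third of some quality.
Eb4 to Gb4 is 3 semitones, which makes it a minor third; the second version is higher, so the direction is up.
Checking another pair — E#3 → G#3 — gives the same interval.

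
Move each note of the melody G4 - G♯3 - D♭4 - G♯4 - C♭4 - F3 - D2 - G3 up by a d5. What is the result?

Db5 D4 Abb4 D5 Gbb4 Cb4 Ab2 Db4

G4 up a diminished fifth is Db5.
G#3: a fifth up reaches D, and 6 semitones makes it D4.
Db4: a fifth up reaches A, and 6 semitones makes it Abb4.
A diminished fifth up from G#4 gives D5.
Cb4 up a diminished fifth is Gbb4.
F3: a fifth up reaches C, and 6 semitones makes it Cb4.
A diminished fifth up from D2 gives Ab2.
A diminished fifth up from G3 gives Db4.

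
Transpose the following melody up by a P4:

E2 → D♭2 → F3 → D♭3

A2 Gb2 Bb3 Gb3

E2 becomes A2
Db2 becomes Gb2
F3 becomes Bb3
Db3 becomes Gb3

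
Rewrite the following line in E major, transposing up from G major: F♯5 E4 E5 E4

D#6 C#5 C#6 C#5

G major to E major up is a major sixth, so every note moves up by that interval.
F#5 -> D#6
E4 -> C#5
E5 -> C#6
E4 -> C#5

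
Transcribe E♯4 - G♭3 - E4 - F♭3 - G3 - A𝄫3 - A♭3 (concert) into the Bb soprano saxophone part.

F##4 Ab3 F#4 Gb3 A3 Bbb3 Bb3

Written C4 sounds as Bb3 on the Bb soprano saxophone, so concert pitches are written a major second up.
E#4 -> F##4
Gb3 -> Ab3
E4 -> F#4
Fb3 -> Gb3
G3 -> A3
Abb3 -> Bbb3
Ab3 -> Bb3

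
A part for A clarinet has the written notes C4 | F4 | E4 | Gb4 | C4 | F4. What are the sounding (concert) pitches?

A3 D4 C#4 Eb4 A3 D4

The A clarinet sounds a minor third below written, so transpose each written note down a minor third.
C4 to A3
F4 to D4
E4 to C#4
Gb4 to Eb4
C4 to A3
F4 to D4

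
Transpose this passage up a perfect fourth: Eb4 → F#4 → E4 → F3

Eb4 gives Ab4
F#4 gives B4
E4 gives A4
F3 gives Bb3

Ab4 B4 A4 Bb3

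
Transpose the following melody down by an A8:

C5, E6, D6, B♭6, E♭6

C5 -> Cb4
E6 -> Eb5
D6 -> Db5
Bb6 -> Bbb5
Eb6 -> Ebb5

Cb4 Eb5 Db5 Bbb5 Ebb5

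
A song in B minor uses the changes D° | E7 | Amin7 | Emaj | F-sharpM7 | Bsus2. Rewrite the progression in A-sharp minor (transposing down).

B minor down to A-sharp minor is a minor second; each chord root moves by that interval while the quality stays the same.
D°: root D down a minor second → C#, giving C#°.
E7: root E down a minor second → D#, giving D#7.
Amin7: root A down a minor second → G#, giving G#min7.
Emaj: root E down a minor second → D#, giving D#maj.
F-sharpM7: root F-sharp down a minor second → E#, giving E#M7.
Bsus2: root B down a minor second → A#, giving A#sus2.

C#° D#7 G#min7 D#maj E#M7 A#sus2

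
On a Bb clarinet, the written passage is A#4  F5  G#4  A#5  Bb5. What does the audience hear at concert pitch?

Written C4 on the Bb clarinet sounds as Bb3, a major second lower; apply that shift to every note.
A#4 to G#4
F5 to Eb5
G#4 to F#4
A#5 to G#5
Bb5 to Ab5

G#4 Eb5 F#4 G#5 Ab5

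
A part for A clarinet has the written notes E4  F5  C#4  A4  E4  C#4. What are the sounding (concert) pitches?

Written C4 on the A clarinet sounds as A3, a minor third lower; apply that shift to every note.
E4 -> C#4
F5 -> D5
C#4 -> A#3
A4 -> F#4
E4 -> C#4
C#4 -> A#3

C#4 D5 A#3 F#4 C#4 A#3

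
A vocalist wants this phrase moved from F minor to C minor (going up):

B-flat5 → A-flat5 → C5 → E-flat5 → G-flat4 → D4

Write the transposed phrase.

F6 Eb6 G5 Bb5 Db5 A4

F minor to C minor up is a perfect fifth, so every note moves up by that interval.
Bb5 -> F6
Ab5 -> Eb6
C5 -> G5
Eb5 -> Bb5
Gb4 -> Db5
D4 -> A4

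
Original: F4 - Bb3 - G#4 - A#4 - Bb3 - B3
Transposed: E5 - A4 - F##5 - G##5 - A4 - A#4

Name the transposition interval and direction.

up a major seventh

From F4 to E5 is 7 letter names — a seventh of some quality.
F4 to E5 is 11 semitones, which makes it a major seventh; the second version is higher, so the direction is up.
Checking another pair — B3 → A#4 — gives the same interval.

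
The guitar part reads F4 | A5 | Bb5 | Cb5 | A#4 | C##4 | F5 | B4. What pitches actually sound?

F3 A4 Bb4 Cb4 A#3 C##3 F4 B3

The guitar sounds a perfect octave below written, so transpose each written note down a perfect octave.
F4 gives F3
A5 gives A4
Bb5 gives Bb4
Cb5 gives Cb4
A#4 gives A#3
C##4 gives C##3
F5 gives F4
B4 gives B3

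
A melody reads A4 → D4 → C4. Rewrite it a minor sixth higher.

A4 gives F5
D4 gives Bb4
C4 gives Ab4

F5 Bb4 Ab4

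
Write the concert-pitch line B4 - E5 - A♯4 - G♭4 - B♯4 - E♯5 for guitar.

The guitar sounds a perfect octave below written, so the written part must be a perfect octave above concert — transpose each note up.
B4 becomes B5
E5 becomes E6
A#4 becomes A#5
Gb4 becomes Gb5
B#4 becomes B#5
E#5 becomes E#6

B5 E6 A#5 Gb5 B#5 E#6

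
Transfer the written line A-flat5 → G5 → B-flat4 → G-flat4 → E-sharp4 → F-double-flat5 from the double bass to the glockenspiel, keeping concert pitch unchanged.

Ab2 G2 Bb1 Gb1 E#1 Fbb2

First find concert pitch: the double bass sounds a perfect octave below written, so A-flat5 G5 B-flat4 G-flat4 E-sharp4 F-double-flat5 sounds Ab4 G4 Bb3 Gb3 E#3 Fbb4.
Then write for glockenspiel: it sounds a perfect fifteenth above written, so the part must be a perfect fifteenth below concert.
Ab4 → Ab2
G4 → G2
Bb3 → Bb1
Gb3 → Gb1
E#3 → E#1
Fbb4 → Fbb2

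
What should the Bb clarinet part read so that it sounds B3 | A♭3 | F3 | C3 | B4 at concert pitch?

Written C4 sounds as Bb3 on the Bb clarinet, so concert pitches are written a major second up.
B3 becomes C#4
Ab3 becomes Bb3
F3 becomes G3
C3 becomes D3
B4 becomes C#5

C#4 Bb3 G3 D3 C#5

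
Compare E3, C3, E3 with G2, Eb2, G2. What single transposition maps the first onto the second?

down a major sixth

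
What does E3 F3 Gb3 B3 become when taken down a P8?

E2 F2 Gb2 B2

E3: an octave down reaches E, and 12 semitones makes it E2.
A perfect octave down from F3 gives F2.
Gb3 down a perfect octave is Gb2.
B3: an octave down reaches B, and 12 semitones makes it B2.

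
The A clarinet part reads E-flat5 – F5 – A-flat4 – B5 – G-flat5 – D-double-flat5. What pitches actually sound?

The A clarinet sounds a minor third below written, so transpose each written note down a minor third.
Eb5 becomes C5
F5 becomes D5
Ab4 becomes F4
B5 becomes G#5
Gb5 becomes Eb5
Dbb5 becomes Bbb4

C5 D5 F4 G#5 Eb5 Bbb4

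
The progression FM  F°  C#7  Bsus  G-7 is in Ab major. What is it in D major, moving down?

Ab major down to D major is a diminished fifth; each chord root moves by that interval while the quality stays the same.
FM: root F down a diminished fifth → B, giving BM.
F°: root F down a diminished fifth → B, giving B°.
C#7: root C# down a diminished fifth → F##, giving F##7.
Bsus: root B down a diminished fifth → E#, giving E#sus.
G-7: root G down a diminished fifth → C#, giving C#-7.

BM B° F##7 E#sus C#-7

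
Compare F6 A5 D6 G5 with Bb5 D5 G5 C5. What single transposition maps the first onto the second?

down a perfect fifth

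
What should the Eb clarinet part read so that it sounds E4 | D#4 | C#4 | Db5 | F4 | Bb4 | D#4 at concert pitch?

C#4 B#3 A#3 Bb4 D4 G4 B#3

Written C4 sounds as Eb4 on the Eb clarinet, so concert pitches are written a minor third down.
E4 becomes C#4
D#4 becomes B#3
C#4 becomes A#3
Db5 becomes Bb4
F4 becomes D4
Bb4 becomes G4
D#4 becomes B#3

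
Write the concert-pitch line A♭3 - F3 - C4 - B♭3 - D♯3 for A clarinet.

Cb4 Ab3 Eb4 Db4 F#3

The A clarinet sounds a minor third below written, so the written part must be a minor third above concert — transpose each note up.
Ab3 to Cb4
F3 to Ab3
C4 to Eb4
Bb3 to Db4
D#3 to F#3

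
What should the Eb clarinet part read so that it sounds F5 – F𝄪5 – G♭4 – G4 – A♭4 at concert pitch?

Written C4 sounds as Eb4 on the Eb clarinet, so concert pitches are written a minor third down.
F5 -> D5
F##5 -> D##5
Gb4 -> Eb4
G4 -> E4
Ab4 -> F4

D5 D##5 Eb4 E4 F4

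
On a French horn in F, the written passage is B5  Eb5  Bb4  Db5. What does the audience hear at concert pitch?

The French horn in F sounds a perfect fifth below written, so transpose each written note down a perfect fifth.
B5 → E5
Eb5 → Ab4
Bb4 → Eb4
Db5 → Gb4

E5 Ab4 Eb4 Gb4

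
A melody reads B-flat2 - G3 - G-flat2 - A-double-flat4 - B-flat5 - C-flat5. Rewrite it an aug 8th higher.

Bb2 -> B3
G3 -> G#4
Gb2 -> G3
Abb4 -> Ab5
Bb5 -> B6
Cb5 -> C6

B3 G#4 G3 Ab5 B6 C6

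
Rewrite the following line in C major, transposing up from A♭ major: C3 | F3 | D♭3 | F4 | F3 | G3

E3 A3 F3 A4 A3 B3

A♭ major to C major up is a major third, so every note moves up by that interval.
C3 -> E3
F3 -> A3
Db3 -> F3
F4 -> A4
F3 -> A3
G3 -> B3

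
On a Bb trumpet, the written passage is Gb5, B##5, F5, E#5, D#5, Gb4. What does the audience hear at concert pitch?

The Bb trumpet sounds a major second below written, so transpose each written note down a major second.
Gb5 -> Fb5
B##5 -> A##5
F5 -> Eb5
E#5 -> D#5
D#5 -> C#5
Gb4 -> Fb4

Fb5 A##5 Eb5 D#5 C#5 Fb4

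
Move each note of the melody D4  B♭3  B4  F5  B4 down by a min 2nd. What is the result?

D4 becomes C#4
Bb3 becomes A3
B4 becomes A#4
F5 becomes E5
B4 becomes A#4

C#4 A3 A#4 E5 A#4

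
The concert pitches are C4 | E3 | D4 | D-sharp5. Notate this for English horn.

G4 B3 A4 A#5

The English horn sounds a perfect fifth below written, so the written part must be a perfect fifth above concert — transpose each note up.
C4 -> G4
E3 -> B3
D4 -> A4
D#5 -> A#5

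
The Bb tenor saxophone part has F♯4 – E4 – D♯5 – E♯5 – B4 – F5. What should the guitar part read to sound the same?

E4 D4 C#5 D#5 A4 Eb5

First find concert pitch: the Bb tenor saxophone sounds a major ninth below written, so F♯4 E4 D♯5 E♯5 B4 F5 sounds E3 D3 C#4 D#4 A3 Eb4.
Then write for guitar: it sounds a perfect octave below written, so the part must be a perfect octave above concert.
E3 → E4
D3 → D4
C#4 → C#5
D#4 → D#5
A3 → A4
Eb4 → Eb5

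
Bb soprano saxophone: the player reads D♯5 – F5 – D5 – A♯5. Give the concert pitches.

C#5 Eb5 C5 G#5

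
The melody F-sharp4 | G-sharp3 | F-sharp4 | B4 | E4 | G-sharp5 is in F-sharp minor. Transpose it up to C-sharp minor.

C#5 D#4 C#5 F#5 B4 D#6

From F-sharp up to C-sharp is a perfect fifth; apply that to each pitch.
F#4 -> C#5
G#3 -> D#4
F#4 -> C#5
B4 -> F#5
E4 -> B4
G#5 -> D#6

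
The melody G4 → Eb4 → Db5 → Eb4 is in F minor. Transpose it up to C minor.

D5 Bb4 Ab5 Bb4

F minor to C minor up is a perfect fifth, so every note moves up by that interval.
G4 to D5
Eb4 to Bb4
Db5 to Ab5
Eb4 to Bb4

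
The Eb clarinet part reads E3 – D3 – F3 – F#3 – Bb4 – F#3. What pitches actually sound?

G3 F3 Ab3 A3 Db5 A3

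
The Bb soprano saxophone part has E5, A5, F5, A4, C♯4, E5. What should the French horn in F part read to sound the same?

First find concert pitch: the Bb soprano saxophone sounds a major second below written, so E5 A5 F5 A4 C♯4 E5 sounds D5 G5 Eb5 G4 B3 D5.
Then write for French horn in F: it sounds a perfect fifth below written, so the part must be a perfect fifth above concert.
D5 → A5
G5 → D6
Eb5 → Bb5
G4 → D5
B3 → F#4
D5 → A5

A5 D6 Bb5 D5 F#4 A5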